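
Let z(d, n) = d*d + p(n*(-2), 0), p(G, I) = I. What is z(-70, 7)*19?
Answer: 93100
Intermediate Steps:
z(d, n) = d² (z(d, n) = d*d + 0 = d² + 0 = d²)
z(-70, 7)*19 = (-70)²*19 = 4900*19 = 93100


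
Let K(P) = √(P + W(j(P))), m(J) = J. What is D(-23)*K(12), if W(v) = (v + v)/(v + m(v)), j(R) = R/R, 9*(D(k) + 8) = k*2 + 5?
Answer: -113*√13/9 ≈ -45.270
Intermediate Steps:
D(k) = -67/9 + 2*k/9 (D(k) = -8 + (k*2 + 5)/9 = -8 + (2*k + 5)/9 = -8 + (5 + 2*k)/9 = -8 + (5/9 + 2*k/9) = -67/9 + 2*k/9)
j(R) = 1
W(v) = 1 (W(v) = (v + v)/(v + v) = (2*v)/((2*v)) = (2*v)*(1/(2*v)) = 1)
K(P) = √(1 + P) (K(P) = √(P + 1) = √(1 + P))
D(-23)*K(12) = (-67/9 + (2/9)*(-23))*√(1 + 12) = (-67/9 - 46/9)*√13 = -113*√13/9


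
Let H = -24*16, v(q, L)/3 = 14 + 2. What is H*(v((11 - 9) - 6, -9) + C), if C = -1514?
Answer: 562944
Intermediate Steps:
v(q, L) = 48 (v(q, L) = 3*(14 + 2) = 3*16 = 48)
H = -384
H*(v((11 - 9) - 6, -9) + C) = -384*(48 - 1514) = -384*(-1466) = 562944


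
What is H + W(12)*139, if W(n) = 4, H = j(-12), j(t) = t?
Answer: 544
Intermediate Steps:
H = -12
H + W(12)*139 = -12 + 4*139 = -12 + 556 = 544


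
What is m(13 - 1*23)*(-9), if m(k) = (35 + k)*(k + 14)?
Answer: -900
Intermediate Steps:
m(k) = (14 + k)*(35 + k) (m(k) = (35 + k)*(14 + k) = (14 + k)*(35 + k))
m(13 - 1*23)*(-9) = (490 + (13 - 1*23)**2 + 49*(13 - 1*23))*(-9) = (490 + (13 - 23)**2 + 49*(13 - 23))*(-9) = (490 + (-10)**2 + 49*(-10))*(-9) = (490 + 100 - 490)*(-9) = 100*(-9) = -900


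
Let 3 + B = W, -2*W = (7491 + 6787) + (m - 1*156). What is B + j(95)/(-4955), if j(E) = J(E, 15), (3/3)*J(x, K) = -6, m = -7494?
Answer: -16435729/4955 ≈ -3317.0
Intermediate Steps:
J(x, K) = -6
W = -3314 (W = -((7491 + 6787) + (-7494 - 1*156))/2 = -(14278 + (-7494 - 156))/2 = -(14278 - 7650)/2 = -½*6628 = -3314)
j(E) = -6
B = -3317 (B = -3 - 3314 = -3317)
B + j(95)/(-4955) = -3317 - 6/(-4955) = -3317 - 6*(-1/4955) = -3317 + 6/4955 = -16435729/4955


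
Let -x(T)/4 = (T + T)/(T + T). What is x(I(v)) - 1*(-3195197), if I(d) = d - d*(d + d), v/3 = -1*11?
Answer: 3195193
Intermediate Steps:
v = -33 (v = 3*(-1*11) = 3*(-11) = -33)
I(d) = d - 2*d**2 (I(d) = d - d*2*d = d - 2*d**2)
x(T) = -4 (x(T) = -4*(T + T)/(T + T) = -4*2*T/(2*T) = -4*2*T*1/(2*T) = -4*1 = -4)
x(I(v)) - 1*(-3195197) = -4 - 1*(-3195197) = -4 + 3195197 = 3195193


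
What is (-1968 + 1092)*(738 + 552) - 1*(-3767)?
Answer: -1126273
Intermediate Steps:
(-1968 + 1092)*(738 + 552) - 1*(-3767) = -876*1290 + 3767 = -1130040 + 3767 = -1126273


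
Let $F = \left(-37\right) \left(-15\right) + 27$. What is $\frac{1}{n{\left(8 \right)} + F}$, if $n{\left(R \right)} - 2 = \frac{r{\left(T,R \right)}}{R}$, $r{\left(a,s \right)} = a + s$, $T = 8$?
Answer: $\frac{1}{586} \approx 0.0017065$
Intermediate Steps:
$n{\left(R \right)} = 2 + \frac{8 + R}{R}$
$F = 582$ ($F = 555 + 27 = 582$)
$\frac{1}{n{\left(8 \right)} + F} = \frac{1}{\left(3 + \frac{8}{8}\right) + 582} = \frac{1}{\left(3 + 8 \cdot \frac{1}{8}\right) + 582} = \frac{1}{\left(3 + 1\right) + 582} = \frac{1}{4 + 582} = \frac{1}{586}$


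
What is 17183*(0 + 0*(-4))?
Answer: 0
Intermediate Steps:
17183*(0 + 0*(-4)) = 17183*(0 + 0) = 17183*0 = 0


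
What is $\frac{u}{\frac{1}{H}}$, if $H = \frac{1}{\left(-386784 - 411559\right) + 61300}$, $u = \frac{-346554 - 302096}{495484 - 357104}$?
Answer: $\frac{64865}{10199201034} \approx 6.3598 \cdot 10^{-6}$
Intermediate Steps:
$u = - \frac{64865}{13838}$ ($u = - \frac{648650}{138380} = \left(-648650\right) \frac{1}{138380} = - \frac{64865}{13838} \approx -4.6875$)
$H = - \frac{1}{737043}$ ($H = \frac{1}{\left(-386784 - 411559\right) + 61300} = \frac{1}{-798343 + 61300} = \frac{1}{-737043} = - \frac{1}{737043} \approx -1.3568 \cdot 10^{-6}$)
$\frac{u}{\frac{1}{H}} = - \frac{64865}{13838 \frac{1}{- \frac{1}{737043}}} = - \frac{64865}{13838 \left(-737043\right)} = \left(- \frac{64865}{13838}\right) \left(- \frac{1}{737043}\right) = \frac{64865}{10199201034}$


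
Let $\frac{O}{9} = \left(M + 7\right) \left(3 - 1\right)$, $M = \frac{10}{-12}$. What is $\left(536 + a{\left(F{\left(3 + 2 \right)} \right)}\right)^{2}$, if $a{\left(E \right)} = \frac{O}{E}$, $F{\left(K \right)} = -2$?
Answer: $\frac{923521}{4} \approx 2.3088 \cdot 10^{5}$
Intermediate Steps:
$M = - \frac{5}{6}$ ($M = 10 \left(- \frac{1}{12}\right) = - \frac{5}{6} \approx -0.83333$)
$O = 111$ ($O = 9 \left(- \frac{5}{6} + 7\right) \left(3 - 1\right) = 9 \cdot \frac{37}{6} \cdot 2 = 9 \cdot \frac{37}{3} = 111$)
$a{\left(E \right)} = \frac{111}{E}$
$\left(536 + a{\left(F{\left(3 + 2 \right)} \right)}\right)^{2} = \left(536 + \frac{111}{-2}\right)^{2} = \left(536 + 111 \left(- \frac{1}{2}\right)\right)^{2} = \left(536 - \frac{111}{2}\right)^{2} = \left(\frac{961}{2}\right)^{2} = \frac{923521}{4}$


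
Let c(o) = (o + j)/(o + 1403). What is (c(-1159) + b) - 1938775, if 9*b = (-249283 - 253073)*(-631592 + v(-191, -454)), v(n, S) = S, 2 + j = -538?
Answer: 8607632769617/244 ≈ 3.5277e+10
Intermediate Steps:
j = -540 (j = -2 - 538 = -540)
c(o) = (-540 + o)/(1403 + o) (c(o) = (o - 540)/(o + 1403) = (-540 + o)/(1403 + o))
b = 35279122264 (b = ((-249283 - 253073)*(-631592 - 454))/9 = (-502356*(-632046))/9 = (⅑)*317512100376 = 35279122264)
(c(-1159) + b) - 1938775 = ((-540 - 1159)/(1403 - 1159) + 35279122264) - 1938775 = (-1699/244 + 35279122264) - 1938775 = 8608105830717/244 - 1938775 = 8607632769617/244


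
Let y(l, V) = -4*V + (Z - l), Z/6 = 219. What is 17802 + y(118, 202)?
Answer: 18190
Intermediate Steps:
Z = 1314 (Z = 6*219 = 1314)
y(l, V) = 1314 - l - 4*V (y(l, V) = -4*V + (1314 - l) = 1314 - l - 4*V)
17802 + y(118, 202) = 17802 + (1314 - 1*118 - 4*202) = 17802 + (1314 - 118 - 808) = 17802 + 388 = 18190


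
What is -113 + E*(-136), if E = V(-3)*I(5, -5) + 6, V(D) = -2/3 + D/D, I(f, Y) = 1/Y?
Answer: -13799/15 ≈ -919.93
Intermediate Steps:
I(f, Y) = 1/Y
V(D) = ⅓ (V(D) = -2*⅓ + 1 = -⅔ + 1 = ⅓)
E = 89/15 (E = (⅓)/(-5) + 6 = (⅓)*(-⅕) + 6 = -1/15 + 6 = 89/15 ≈ 5.9333)
-113 + E*(-136) = -113 + (89/15)*(-136) = -113 - 12104/15 = -13799/15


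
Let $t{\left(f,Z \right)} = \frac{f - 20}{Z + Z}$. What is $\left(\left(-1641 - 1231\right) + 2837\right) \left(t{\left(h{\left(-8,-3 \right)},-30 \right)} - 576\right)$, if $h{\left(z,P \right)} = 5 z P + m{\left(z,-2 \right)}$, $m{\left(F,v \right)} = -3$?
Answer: $\frac{242599}{12} \approx 20217.0$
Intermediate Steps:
$h{\left(z,P \right)} = -3 + 5 P z$ ($h{\left(z,P \right)} = 5 z P - 3 = 5 P z - 3 = -3 + 5 P z$)
$t{\left(f,Z \right)} = \frac{-20 + f}{2 Z}$
$\left(\left(-1641 - 1231\right) + 2837\right) \left(t{\left(h{\left(-8,-3 \right)},-30 \right)} - 576\right) = \left(\left(-1641 - 1231\right) + 2837\right) \left(\frac{-20 - \left(3 + 15 \left(-8\right)\right)}{2 \left(-30\right)} - 576\right) = \left(\left(-1641 - 1231\right) + 2837\right) \left(\frac{1}{2} \left(- \frac{1}{30}\right) \left(-20 + \left(-3 + 120\right)\right) - 576\right) = \left(-2872 + 2837\right) \left(\frac{1}{2} \left(- \frac{1}{30}\right) \left(-20 + 117\right) - 576\right) = - 35 \left(\frac{1}{2} \left(- \frac{1}{30}\right) 97 - 576\right) = - 35 \left(- \frac{97}{60} - 576\right) = \left(-35\right) \left(- \frac{34657}{60}\right) = \frac{242599}{12}$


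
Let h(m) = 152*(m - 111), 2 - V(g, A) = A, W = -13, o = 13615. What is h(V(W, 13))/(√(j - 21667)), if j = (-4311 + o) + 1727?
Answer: 9272*I*√2659/2659 ≈ 179.81*I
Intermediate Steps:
V(g, A) = 2 - A
j = 11031 (j = (-4311 + 13615) + 1727 = 9304 + 1727 = 11031)
h(m) = -16872 + 152*m (h(m) = 152*(-111 + m) = -16872 + 152*m)
h(V(W, 13))/(√(j - 21667)) = (-16872 + 152*(2 - 1*13))/(√(11031 - 21667)) = (-16872 + 152*(2 - 13))/(√(-10636)) = (-16872 + 152*(-11))/((2*I*√2659)) = (-16872 - 1672)*(-I*√2659/5318) = -(-9272)*I*√2659/2659 = 9272*I*√2659/2659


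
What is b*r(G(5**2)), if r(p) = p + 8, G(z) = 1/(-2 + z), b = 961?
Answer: 177785/23 ≈ 7729.8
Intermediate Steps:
r(p) = 8 + p
b*r(G(5**2)) = 961*(8 + 1/(-2 + 5**2)) = 961*(8 + 1/(-2 + 25)) = 961*(8 + 1/23) = 961*(185/23) = 177785/23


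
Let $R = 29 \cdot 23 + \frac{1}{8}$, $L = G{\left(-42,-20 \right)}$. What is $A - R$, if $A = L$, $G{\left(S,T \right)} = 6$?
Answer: $- \frac{5289}{8} \approx -661.13$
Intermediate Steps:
$L = 6$
$A = 6$
$R = \frac{5337}{8}$ ($R = 667 + \frac{1}{8} = \frac{5337}{8} \approx 667.13$)
$A - R = 6 - \frac{5337}{8} = - \frac{5289}{8}$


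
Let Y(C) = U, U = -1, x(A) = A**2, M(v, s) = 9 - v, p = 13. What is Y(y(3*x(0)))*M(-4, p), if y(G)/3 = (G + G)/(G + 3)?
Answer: -13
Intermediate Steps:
y(G) = 6*G/(3 + G) (y(G) = 3*((G + G)/(G + 3)) = 3*((2*G)/(3 + G)) = 3*(2*G/(3 + G)) = 6*G/(3 + G))
Y(C) = -1
Y(y(3*x(0)))*M(-4, p) = -(9 - 1*(-4)) = -(9 + 4) = -1*13 = -13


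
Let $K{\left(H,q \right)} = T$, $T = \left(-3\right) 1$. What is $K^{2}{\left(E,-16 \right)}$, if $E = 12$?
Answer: $9$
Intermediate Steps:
$T = -3$
$K{\left(H,q \right)} = -3$
$K^{2}{\left(E,-16 \right)} = \left(-3\right)^{2} = 9$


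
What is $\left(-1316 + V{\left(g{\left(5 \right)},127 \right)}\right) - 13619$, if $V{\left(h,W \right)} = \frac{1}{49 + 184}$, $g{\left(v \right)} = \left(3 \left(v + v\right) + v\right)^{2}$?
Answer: $- \frac{3479854}{233} \approx -14935.0$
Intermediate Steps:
$g{\left(v \right)} = 49 v^{2}$ ($g{\left(v \right)} = \left(3 \cdot 2 v + v\right)^{2} = \left(6 v + v\right)^{2} = \left(7 v\right)^{2} = 49 v^{2}$)
$V{\left(h,W \right)} = \frac{1}{233}$
$\left(-1316 + V{\left(g{\left(5 \right)},127 \right)}\right) - 13619 = \left(-1316 + \frac{1}{233}\right) - 13619 = - \frac{306627}{233} - 13619 = - \frac{3479854}{233}$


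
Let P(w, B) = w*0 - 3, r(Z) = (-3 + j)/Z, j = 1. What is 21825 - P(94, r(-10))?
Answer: 21828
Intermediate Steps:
r(Z) = -2/Z (r(Z) = (-3 + 1)/Z = -2/Z)
P(w, B) = -3 (P(w, B) = 0 - 3 = -3)
21825 - P(94, r(-10)) = 21825 - 1*(-3) = 21825 + 3 = 21828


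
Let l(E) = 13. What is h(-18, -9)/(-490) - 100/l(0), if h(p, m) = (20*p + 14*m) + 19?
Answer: -42929/6370 ≈ -6.7392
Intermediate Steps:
h(p, m) = 19 + 14*m + 20*p (h(p, m) = (14*m + 20*p) + 19 = 19 + 14*m + 20*p)
h(-18, -9)/(-490) - 100/l(0) = (19 + 14*(-9) + 20*(-18))/(-490) - 100/13 = (19 - 126 - 360)*(-1/490) - 100*1/13 = -467*(-1/490) - 100/13 = 467/490 - 100/13 = -42929/6370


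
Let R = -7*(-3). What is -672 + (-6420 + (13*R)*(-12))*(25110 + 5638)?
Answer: -298133280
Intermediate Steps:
R = 21
-672 + (-6420 + (13*R)*(-12))*(25110 + 5638) = -672 + (-6420 + (13*21)*(-12))*(25110 + 5638) = -672 + (-6420 + 273*(-12))*30748 = -672 + (-6420 - 3276)*30748 = -672 - 9696*30748 = -672 - 298132608 = -298133280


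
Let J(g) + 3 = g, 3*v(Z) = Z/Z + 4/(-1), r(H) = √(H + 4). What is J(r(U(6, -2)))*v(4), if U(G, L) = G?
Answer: 3 - √10 ≈ -0.16228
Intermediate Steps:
r(H) = √(4 + H)
v(Z) = -1 (v(Z) = (Z/Z + 4/(-1))/3 = (1 + 4*(-1))/3 = (1 - 4)/3 = (⅓)*(-3) = -1)
J(g) = -3 + g
J(r(U(6, -2)))*v(4) = (-3 + √(4 + 6))*(-1) = (-3 + √10)*(-1) = 3 - √10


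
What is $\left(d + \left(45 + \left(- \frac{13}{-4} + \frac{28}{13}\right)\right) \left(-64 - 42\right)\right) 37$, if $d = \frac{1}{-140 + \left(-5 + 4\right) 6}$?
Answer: $- \frac{187602247}{949} \approx -1.9768 \cdot 10^{5}$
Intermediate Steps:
$d = - \frac{1}{146}$ ($d = \frac{1}{-140 - 6} = \frac{1}{-146} = - \frac{1}{146} \approx -0.0068493$)
$\left(d + \left(45 + \left(- \frac{13}{-4} + \frac{28}{13}\right)\right) \left(-64 - 42\right)\right) 37 = \left(- \frac{1}{146} + \left(45 + \left(- \frac{13}{-4} + \frac{28}{13}\right)\right) \left(-64 - 42\right)\right) 37 = \left(- \frac{1}{146} + \left(45 + \left(\left(-13\right) \left(- \frac{1}{4}\right) + 28 \cdot \frac{1}{13}\right)\right) \left(-106\right)\right) 37 = \left(- \frac{1}{146} + \left(45 + \left(\frac{13}{4} + \frac{28}{13}\right)\right) \left(-106\right)\right) 37 = \left(- \frac{1}{146} + \left(45 + \frac{281}{52}\right) \left(-106\right)\right) 37 = \left(- \frac{1}{146} + \frac{2621}{52} \left(-106\right)\right) 37 = \left(- \frac{1}{146} - \frac{138913}{26}\right) 37 = \left(- \frac{5070331}{949}\right) 37 = - \frac{187602247}{949}$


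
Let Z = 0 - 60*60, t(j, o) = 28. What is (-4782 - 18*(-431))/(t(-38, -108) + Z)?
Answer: -744/893 ≈ -0.83315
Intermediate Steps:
Z = -3600 (Z = 0 - 3600 = -3600)
(-4782 - 18*(-431))/(t(-38, -108) + Z) = (-4782 - 18*(-431))/(28 - 3600) = (-4782 + 7758)/(-3572) = 2976*(-1/3572) = -744/893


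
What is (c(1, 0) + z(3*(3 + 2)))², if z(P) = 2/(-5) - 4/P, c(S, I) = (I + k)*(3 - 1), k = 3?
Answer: 256/9 ≈ 28.444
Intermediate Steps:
c(S, I) = 6 + 2*I (c(S, I) = (I + 3)*(3 - 1) = (3 + I)*2 = 6 + 2*I)
z(P) = -⅖ - 4/P (z(P) = 2*(-⅕) - 4/P = -⅖ - 4/P)
(c(1, 0) + z(3*(3 + 2)))² = ((6 + 2*0) + (-⅖ - 4*1/(3*(3 + 2))))² = ((6 + 0) + (-⅖ - 4/(3*5)))² = (6 + (-⅖ - 4/15))² = (6 - ⅔)² = (16/3)² = 256/9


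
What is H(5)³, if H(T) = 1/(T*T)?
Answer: 1/15625 ≈ 6.4000e-5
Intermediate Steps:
H(T) = T⁻² (H(T) = 1/(T²) = T⁻²)
H(5)³ = (5⁻²)³ = (1/25)³ = 1/15625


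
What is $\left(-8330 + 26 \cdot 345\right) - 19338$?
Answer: $-18698$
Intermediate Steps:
$\left(-8330 + 26 \cdot 345\right) - 19338 = \left(-8330 + 8970\right) - 19338 = 640 - 19338 = -18698$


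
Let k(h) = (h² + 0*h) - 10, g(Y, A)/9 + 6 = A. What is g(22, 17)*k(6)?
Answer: 2574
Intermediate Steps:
g(Y, A) = -54 + 9*A
k(h) = -10 + h² (k(h) = (h² + 0) - 10 = h² - 10 = -10 + h²)
g(22, 17)*k(6) = (-54 + 9*17)*(-10 + 6²) = (-54 + 153)*(-10 + 36) = 99*26 = 2574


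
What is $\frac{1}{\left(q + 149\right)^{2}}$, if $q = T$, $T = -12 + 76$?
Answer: $\frac{1}{45369} \approx 2.2041 \cdot 10^{-5}$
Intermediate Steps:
$T = 64$
$q = 64$
$\frac{1}{\left(q + 149\right)^{2}} = \frac{1}{\left(64 + 149\right)^{2}} = \frac{1}{213^{2}} = \frac{1}{45369}$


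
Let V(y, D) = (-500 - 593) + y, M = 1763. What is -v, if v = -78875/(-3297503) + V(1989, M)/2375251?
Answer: -190302485313/7832397298253 ≈ -0.024297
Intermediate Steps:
V(y, D) = -1093 + y
v = 190302485313/7832397298253 (v = -78875/(-3297503) + (-1093 + 1989)/2375251 = -78875*(-1/3297503) + 896*(1/2375251) = 78875/3297503 + 896/2375251 = 190302485313/7832397298253 ≈ 0.024297)
-v = -1*190302485313/7832397298253 = -190302485313/7832397298253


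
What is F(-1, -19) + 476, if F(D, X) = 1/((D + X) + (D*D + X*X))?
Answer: 162793/342 ≈ 476.00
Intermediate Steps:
F(D, X) = 1/(D + X + D² + X²) (F(D, X) = 1/((D + X) + (D² + X²)) = 1/(D + X + D² + X²))
F(-1, -19) + 476 = 1/(-1 - 19 + (-1)² + (-19)²) + 476 = 1/(-1 - 19 + 1 + 361) + 476 = 1/342 + 476 = 162793/342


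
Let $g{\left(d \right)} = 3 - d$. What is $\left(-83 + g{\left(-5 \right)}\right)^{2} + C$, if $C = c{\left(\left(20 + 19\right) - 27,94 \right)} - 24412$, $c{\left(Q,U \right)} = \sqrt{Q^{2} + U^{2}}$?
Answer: $-18787 + 2 \sqrt{2245} \approx -18692.0$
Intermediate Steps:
$C = -24412 + 2 \sqrt{2245}$ ($C = \sqrt{\left(\left(20 + 19\right) - 27\right)^{2} + 94^{2}} - 24412 = \sqrt{\left(39 - 27\right)^{2} + 8836} - 24412 = \sqrt{12^{2} + 8836} - 24412 = \sqrt{144 + 8836} - 24412 = \sqrt{8980} - 24412 = 2 \sqrt{2245} - 24412 = -24412 + 2 \sqrt{2245} \approx -24317.0$)
$\left(-83 + g{\left(-5 \right)}\right)^{2} + C = \left(-83 + \left(3 - -5\right)\right)^{2} - \left(24412 - 2 \sqrt{2245}\right) = \left(-83 + \left(3 + 5\right)\right)^{2} - \left(24412 - 2 \sqrt{2245}\right) = \left(-83 + 8\right)^{2} - \left(24412 - 2 \sqrt{2245}\right) = \left(-75\right)^{2} - \left(24412 - 2 \sqrt{2245}\right) = 5625 - \left(24412 - 2 \sqrt{2245}\right) = -18787 + 2 \sqrt{2245}$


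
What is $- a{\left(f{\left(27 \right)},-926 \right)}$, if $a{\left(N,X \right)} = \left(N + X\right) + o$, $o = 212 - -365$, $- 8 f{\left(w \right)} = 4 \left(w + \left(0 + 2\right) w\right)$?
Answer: $\frac{779}{2} \approx 389.5$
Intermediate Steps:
$f{\left(w \right)} = - \frac{3 w}{2}$ ($f{\left(w \right)} = - \frac{4 \left(w + \left(0 + 2\right) w\right)}{8} = - \frac{4 \left(w + 2 w\right)}{8} = - \frac{4 \cdot 3 w}{8} = - \frac{12 w}{8} = - \frac{3 w}{2}$)
$o = 577$ ($o = 212 + 365 = 577$)
$a{\left(N,X \right)} = 577 + N + X$ ($a{\left(N,X \right)} = \left(N + X\right) + 577 = 577 + N + X$)
$- a{\left(f{\left(27 \right)},-926 \right)} = - (577 - \frac{81}{2} - 926) = \left(-1\right) \left(- \frac{779}{2}\right) = \frac{779}{2}$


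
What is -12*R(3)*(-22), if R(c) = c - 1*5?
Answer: -528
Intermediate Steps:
R(c) = -5 + c (R(c) = c - 5 = -5 + c)
-12*R(3)*(-22) = -12*(-5 + 3)*(-22) = -12*(-2)*(-22) = 24*(-22) = -528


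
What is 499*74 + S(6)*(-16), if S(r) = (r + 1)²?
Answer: 36142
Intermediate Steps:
S(r) = (1 + r)²
499*74 + S(6)*(-16) = 499*74 + (1 + 6)²*(-16) = 36926 + 7²*(-16) = 36926 + 49*(-16) = 36926 - 784 = 36142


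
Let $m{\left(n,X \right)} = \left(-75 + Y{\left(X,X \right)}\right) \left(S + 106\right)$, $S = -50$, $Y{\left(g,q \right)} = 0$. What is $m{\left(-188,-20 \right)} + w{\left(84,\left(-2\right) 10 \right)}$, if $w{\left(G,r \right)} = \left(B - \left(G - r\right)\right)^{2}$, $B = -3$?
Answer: $7249$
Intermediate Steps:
$w{\left(G,r \right)} = \left(-3 + r - G\right)^{2}$ ($w{\left(G,r \right)} = \left(-3 - \left(G - r\right)\right)^{2} = \left(-3 + r - G\right)^{2}$)
$m{\left(n,X \right)} = -4200$ ($m{\left(n,X \right)} = \left(-75 + 0\right) \left(-50 + 106\right) = \left(-75\right) 56 = -4200$)
$m{\left(-188,-20 \right)} + w{\left(84,\left(-2\right) 10 \right)} = -4200 + \left(3 + 84 - \left(-2\right) 10\right)^{2} = -4200 + \left(3 + 84 - -20\right)^{2} = -4200 + \left(3 + 84 + 20\right)^{2} = -4200 + 107^{2} = -4200 + 11449 = 7249$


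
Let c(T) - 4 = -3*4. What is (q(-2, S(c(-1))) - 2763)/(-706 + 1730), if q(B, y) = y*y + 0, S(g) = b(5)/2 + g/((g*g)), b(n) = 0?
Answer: -176831/65536 ≈ -2.6982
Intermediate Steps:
c(T) = -8 (c(T) = 4 - 3*4 = 4 - 12 = -8)
S(g) = 1/g (S(g) = 0/2 + g/((g*g)) = 0*(1/2) + g/(g**2) = 0 + g/g**2 = 0 + 1/g = 1/g)
q(B, y) = y**2 (q(B, y) = y**2 + 0 = y**2)
(q(-2, S(c(-1))) - 2763)/(-706 + 1730) = ((1/(-8))**2 - 2763)/(-706 + 1730) = ((-1/8)**2 - 2763)/1024 = (1/64 - 2763)*(1/1024) = -176831/64*1/1024 = -176831/65536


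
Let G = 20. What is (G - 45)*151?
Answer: -3775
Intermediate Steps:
(G - 45)*151 = (20 - 45)*151 = -25*151 = -3775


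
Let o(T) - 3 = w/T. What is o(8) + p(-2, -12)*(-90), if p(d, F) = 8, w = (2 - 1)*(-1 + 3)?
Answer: -2867/4 ≈ -716.75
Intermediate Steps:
w = 2 (w = 1*2 = 2)
o(T) = 3 + 2/T
o(8) + p(-2, -12)*(-90) = (3 + 2/8) + 8*(-90) = (3 + 2*(1/8)) - 720 = (3 + 1/4) - 720 = 13/4 - 720 = -2867/4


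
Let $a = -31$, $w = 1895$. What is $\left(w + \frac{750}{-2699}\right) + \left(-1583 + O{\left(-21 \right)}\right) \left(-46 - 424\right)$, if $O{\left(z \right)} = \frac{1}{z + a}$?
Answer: $\frac{52343752235}{70174} \approx 7.4591 \cdot 10^{5}$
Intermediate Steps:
$O{\left(z \right)} = \frac{1}{-31 + z}$ ($O{\left(z \right)} = \frac{1}{z - 31} = \frac{1}{-31 + z}$)
$\left(w + \frac{750}{-2699}\right) + \left(-1583 + O{\left(-21 \right)}\right) \left(-46 - 424\right) = \left(1895 + \frac{750}{-2699}\right) + \left(-1583 + \frac{1}{-31 - 21}\right) \left(-46 - 424\right) = \left(1895 + 750 \left(- \frac{1}{2699}\right)\right) + \left(-1583 + \frac{1}{-52}\right) \left(-470\right) = \left(1895 - \frac{750}{2699}\right) + \left(-1583 - \frac{1}{52}\right) \left(-470\right) = \frac{5113855}{2699} - - \frac{19344495}{26} = \frac{5113855}{2699} + \frac{19344495}{26} = \frac{52343752235}{70174}$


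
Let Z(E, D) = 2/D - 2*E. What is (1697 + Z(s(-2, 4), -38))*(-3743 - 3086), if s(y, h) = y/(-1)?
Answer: -219661614/19 ≈ -1.1561e+7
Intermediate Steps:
s(y, h) = -y (s(y, h) = y*(-1) = -y)
Z(E, D) = -2*E + 2/D
(1697 + Z(s(-2, 4), -38))*(-3743 - 3086) = (1697 + (-(-2)*(-2) + 2/(-38)))*(-3743 - 3086) = (1697 + (-2*2 + 2*(-1/38)))*(-6829) = (1697 + (-4 - 1/19))*(-6829) = (1697 - 77/19)*(-6829) = (32166/19)*(-6829) = -219661614/19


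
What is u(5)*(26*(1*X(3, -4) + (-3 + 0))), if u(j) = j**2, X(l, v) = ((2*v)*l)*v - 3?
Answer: 58500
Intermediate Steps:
X(l, v) = -3 + 2*l*v**2 (X(l, v) = (2*l*v)*v - 3 = 2*l*v**2 - 3 = -3 + 2*l*v**2)
u(5)*(26*(1*X(3, -4) + (-3 + 0))) = 5**2*(26*(1*(-3 + 2*3*(-4)**2) + (-3 + 0))) = 25*(26*(1*(-3 + 2*3*16) - 3)) = 25*(26*(1*(-3 + 96) - 3)) = 25*(26*(1*93 - 3)) = 25*(26*(93 - 3)) = 25*(26*90) = 25*2340 = 58500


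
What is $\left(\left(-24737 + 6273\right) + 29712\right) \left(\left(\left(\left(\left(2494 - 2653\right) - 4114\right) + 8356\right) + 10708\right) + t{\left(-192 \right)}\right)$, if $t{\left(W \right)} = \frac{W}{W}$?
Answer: $166380416$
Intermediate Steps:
$t{\left(W \right)} = 1$
$\left(\left(-24737 + 6273\right) + 29712\right) \left(\left(\left(\left(\left(2494 - 2653\right) - 4114\right) + 8356\right) + 10708\right) + t{\left(-192 \right)}\right) = \left(\left(-24737 + 6273\right) + 29712\right) \left(\left(\left(\left(\left(2494 - 2653\right) - 4114\right) + 8356\right) + 10708\right) + 1\right) = \left(-18464 + 29712\right) \left(\left(\left(\left(-159 - 4114\right) + 8356\right) + 10708\right) + 1\right) = 11248 \left(\left(\left(-4273 + 8356\right) + 10708\right) + 1\right) = 11248 \left(\left(4083 + 10708\right) + 1\right) = 11248 \left(14791 + 1\right) = 11248 \cdot 14792 = 166380416$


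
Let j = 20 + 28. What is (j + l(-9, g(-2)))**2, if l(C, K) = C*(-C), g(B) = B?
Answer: 1089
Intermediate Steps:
l(C, K) = -C**2
j = 48
(j + l(-9, g(-2)))**2 = (48 - 1*(-9)**2)**2 = (48 - 1*81)**2 = (48 - 81)**2 = (-33)**2 = 1089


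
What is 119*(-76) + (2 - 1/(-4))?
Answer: -36167/4 ≈ -9041.8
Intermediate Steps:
119*(-76) + (2 - 1/(-4)) = -9044 + (2 - 1*(-1/4)) = -9044 + (2 + 1/4) = -9044 + 9/4 = -36167/4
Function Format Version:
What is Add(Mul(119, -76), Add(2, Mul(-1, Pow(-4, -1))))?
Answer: Rational(-36167, 4) ≈ -9041.8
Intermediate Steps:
Add(Mul(119, -76), Add(2, Mul(-1, Pow(-4, -1)))) = Add(-9044, Add(2, Mul(-1, Rational(-1, 4)))) = Add(-9044, Add(2, Rational(1, 4))) = Add(-9044, Rational(9, 4)) = Rational(-36167, 4)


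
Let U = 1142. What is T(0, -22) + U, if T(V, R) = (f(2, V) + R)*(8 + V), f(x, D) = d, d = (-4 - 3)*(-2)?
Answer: 1078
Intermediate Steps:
d = 14 (d = -7*(-2) = 14)
f(x, D) = 14
T(V, R) = (8 + V)*(14 + R) (T(V, R) = (14 + R)*(8 + V) = (8 + V)*(14 + R))
T(0, -22) + U = (112 + 8*(-22) + 14*0 - 22*0) + 1142 = (112 - 176 + 0 + 0) + 1142 = -64 + 1142 = 1078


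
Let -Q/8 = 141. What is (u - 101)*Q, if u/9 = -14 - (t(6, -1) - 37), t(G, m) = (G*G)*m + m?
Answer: -495192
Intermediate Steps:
Q = -1128 (Q = -8*141 = -1128)
t(G, m) = m + m*G**2 (t(G, m) = G**2*m + m = m*G**2 + m = m + m*G**2)
u = 540 (u = 9*(-14 - (-(1 + 6**2) - 37)) = 9*(-14 - (-(1 + 36) - 37)) = 9*(-14 - (-1*37 - 37)) = 9*(-14 - (-37 - 37)) = 9*(-14 - 1*(-74)) = 9*(-14 + 74) = 9*60 = 540)
(u - 101)*Q = (540 - 101)*(-1128) = 439*(-1128) = -495192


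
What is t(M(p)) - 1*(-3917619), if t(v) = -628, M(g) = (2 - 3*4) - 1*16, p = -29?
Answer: 3916991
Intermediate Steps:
M(g) = -26 (M(g) = (2 - 12) - 16 = -10 - 16 = -26)
t(M(p)) - 1*(-3917619) = -628 - 1*(-3917619) = -628 + 3917619 = 3916991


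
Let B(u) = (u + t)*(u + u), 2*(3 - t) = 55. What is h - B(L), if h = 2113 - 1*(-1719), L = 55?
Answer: 477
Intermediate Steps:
t = -49/2 (t = 3 - 1/2*55 = 3 - 55/2 = -49/2 ≈ -24.500)
B(u) = 2*u*(-49/2 + u) (B(u) = (u - 49/2)*(u + u) = (-49/2 + u)*(2*u) = 2*u*(-49/2 + u))
h = 3832 (h = 2113 + 1719 = 3832)
h - B(L) = 3832 - 55*(-49 + 2*55) = 3832 - 55*(-49 + 110) = 3832 - 55*61 = 3832 - 1*3355 = 3832 - 3355 = 477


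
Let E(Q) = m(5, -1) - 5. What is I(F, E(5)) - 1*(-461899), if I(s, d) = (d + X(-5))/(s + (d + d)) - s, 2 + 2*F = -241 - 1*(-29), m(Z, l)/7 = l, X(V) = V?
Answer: 60522803/131 ≈ 4.6201e+5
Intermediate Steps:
m(Z, l) = 7*l
E(Q) = -12 (E(Q) = 7*(-1) - 5 = -7 - 5 = -12)
F = -107 (F = -1 + (-241 - 1*(-29))/2 = -1 + (-241 + 29)/2 = -1 + (1/2)*(-212) = -1 - 106 = -107)
I(s, d) = -s + (-5 + d)/(s + 2*d) (I(s, d) = (d - 5)/(s + (d + d)) - s = (-5 + d)/(s + 2*d) - s = -s + (-5 + d)/(s + 2*d))
I(F, E(5)) - 1*(-461899) = (-5 - 12 - 1*(-107)**2 - 2*(-12)*(-107))/(-107 + 2*(-12)) - 1*(-461899) = (-5 - 12 - 1*11449 - 2568)/(-107 - 24) + 461899 = (-5 - 12 - 11449 - 2568)/(-131) + 461899 = -1/131*(-14034) + 461899 = 14034/131 + 461899 = 60522803/131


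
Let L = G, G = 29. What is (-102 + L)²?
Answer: 5329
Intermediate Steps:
L = 29
(-102 + L)² = (-102 + 29)² = (-73)² = 5329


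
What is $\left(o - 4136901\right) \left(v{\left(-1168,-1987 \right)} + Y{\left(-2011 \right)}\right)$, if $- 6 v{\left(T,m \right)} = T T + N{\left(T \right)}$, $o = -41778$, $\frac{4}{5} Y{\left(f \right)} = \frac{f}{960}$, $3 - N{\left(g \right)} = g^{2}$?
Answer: $\frac{3335978735}{256} \approx 1.3031 \cdot 10^{7}$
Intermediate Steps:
$N{\left(g \right)} = 3 - g^{2}$
$Y{\left(f \right)} = \frac{f}{768}$ ($Y{\left(f \right)} = \frac{5 \frac{f}{960}}{4} = \frac{f}{768}$)
$v{\left(T,m \right)} = - \frac{1}{2}$ ($v{\left(T,m \right)} = - \frac{T T - \left(-3 + T^{2}\right)}{6} = - \frac{T^{2} - \left(-3 + T^{2}\right)}{6} = \left(- \frac{1}{6}\right) 3 = - \frac{1}{2}$)
$\left(o - 4136901\right) \left(v{\left(-1168,-1987 \right)} + Y{\left(-2011 \right)}\right) = \left(-41778 - 4136901\right) \left(- \frac{1}{2} + \frac{1}{768} \left(-2011\right)\right) = - 4178679 \left(- \frac{1}{2} - \frac{2011}{768}\right) = \left(-4178679\right) \left(- \frac{2395}{768}\right) = \frac{3335978735}{256}$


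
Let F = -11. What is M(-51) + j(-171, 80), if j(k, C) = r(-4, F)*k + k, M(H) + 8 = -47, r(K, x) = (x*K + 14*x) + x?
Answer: 20465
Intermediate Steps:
r(K, x) = 15*x + K*x (r(K, x) = (K*x + 14*x) + x = (14*x + K*x) + x = 15*x + K*x)
M(H) = -55 (M(H) = -8 - 47 = -55)
j(k, C) = -120*k (j(k, C) = (-11*(15 - 4))*k + k = (-11*11)*k + k = -121*k + k = -120*k)
M(-51) + j(-171, 80) = -55 - 120*(-171) = -55 + 20520 = 20465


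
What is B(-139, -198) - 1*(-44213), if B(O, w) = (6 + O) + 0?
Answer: 44080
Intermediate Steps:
B(O, w) = 6 + O
B(-139, -198) - 1*(-44213) = (6 - 139) - 1*(-44213) = -133 + 44213 = 44080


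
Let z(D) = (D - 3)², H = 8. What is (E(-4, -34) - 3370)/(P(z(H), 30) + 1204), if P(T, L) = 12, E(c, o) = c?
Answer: -1687/608 ≈ -2.7747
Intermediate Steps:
z(D) = (-3 + D)²
(E(-4, -34) - 3370)/(P(z(H), 30) + 1204) = (-4 - 3370)/(12 + 1204) = -3374/1216 = -3374*1/1216 = -1687/608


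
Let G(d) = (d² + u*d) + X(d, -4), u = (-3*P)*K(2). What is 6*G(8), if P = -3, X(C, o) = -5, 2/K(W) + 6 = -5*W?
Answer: 300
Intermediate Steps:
K(W) = 2/(-6 - 5*W)
u = -9/8 (u = (-3*(-3))*(-2/(6 + 5*2)) = 9*(-2/(6 + 10)) = 9*(-2/16) = 9*(-2*1/16) = 9*(-⅛) = -9/8 ≈ -1.1250)
G(d) = -5 + d² - 9*d/8 (G(d) = (d² - 9*d/8) - 5 = -5 + d² - 9*d/8)
6*G(8) = 6*(-5 + 8² - 9/8*8) = 6*(-5 + 64 - 9) = 6*50 = 300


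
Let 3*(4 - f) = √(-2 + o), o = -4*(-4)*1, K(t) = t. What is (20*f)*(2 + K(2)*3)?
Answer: 640 - 160*√14/3 ≈ 440.44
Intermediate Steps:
o = 16 (o = 16*1 = 16)
f = 4 - √14/3 (f = 4 - √(-2 + 16)/3 = 4 - √14/3 ≈ 2.7528)
(20*f)*(2 + K(2)*3) = (20*(4 - √14/3))*(2 + 2*3) = (80 - 20*√14/3)*(2 + 6) = (80 - 20*√14/3)*8 = 640 - 160*√14/3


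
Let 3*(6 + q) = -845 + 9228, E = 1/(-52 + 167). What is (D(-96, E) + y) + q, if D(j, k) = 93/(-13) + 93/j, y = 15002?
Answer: 22192199/1248 ≈ 17782.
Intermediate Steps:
E = 1/115 ≈ 0.0086956
D(j, k) = -93/13 + 93/j (D(j, k) = 93*(-1/13) + 93/j = -93/13 + 93/j)
q = 8365/3 (q = -6 + (-845 + 9228)/3 = -6 + (1/3)*8383 = -6 + 8383/3 = 8365/3 ≈ 2788.3)
(D(-96, E) + y) + q = ((-93/13 + 93/(-96)) + 15002) + 8365/3 = ((-93/13 + 93*(-1/96)) + 15002) + 8365/3 = ((-93/13 - 31/32) + 15002) + 8365/3 = (-3379/416 + 15002) + 8365/3 = 6237453/416 + 8365/3 = 22192199/1248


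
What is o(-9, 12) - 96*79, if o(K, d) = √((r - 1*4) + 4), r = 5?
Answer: -7584 + √5 ≈ -7581.8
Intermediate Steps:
o(K, d) = √5 (o(K, d) = √((5 - 1*4) + 4) = √((5 - 4) + 4) = √(1 + 4) = √5)
o(-9, 12) - 96*79 = √5 - 96*79 = √5 - 7584 = -7584 + √5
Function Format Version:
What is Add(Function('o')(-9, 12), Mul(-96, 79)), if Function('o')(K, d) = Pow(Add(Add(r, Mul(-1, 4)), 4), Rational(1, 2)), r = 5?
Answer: Add(-7584, Pow(5, Rational(1, 2))) ≈ -7581.8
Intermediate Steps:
Function('o')(K, d) = Pow(5, Rational(1, 2)) (Function('o')(K, d) = Pow(Add(Add(5, Mul(-1, 4)), 4), Rational(1, 2)) = Pow(Add(Add(5, -4), 4), Rational(1, 2)) = Pow(Add(1, 4), Rational(1, 2)) = Pow(5, Rational(1, 2)))
Add(Function('o')(-9, 12), Mul(-96, 79)) = Add(Pow(5, Rational(1, 2)), Mul(-96, 79)) = Add(Pow(5, Rational(1, 2)), -7584) = Add(-7584, Pow(5, Rational(1, 2)))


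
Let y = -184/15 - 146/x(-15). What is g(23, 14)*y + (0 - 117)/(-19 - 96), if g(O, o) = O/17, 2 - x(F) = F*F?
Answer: -19216777/1307895 ≈ -14.693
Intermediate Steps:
x(F) = 2 - F² (x(F) = 2 - F*F = 2 - F²)
g(O, o) = O/17 (g(O, o) = O*(1/17) = O/17)
y = -38842/3345 (y = -184/15 - 146/(2 - 1*(-15)²) = -184*1/15 - 146/(2 - 1*225) = -184/15 - 146/(2 - 225) = -184/15 - 146/(-223) = -184/15 - 146*(-1/223) = -184/15 + 146/223 = -38842/3345 ≈ -11.612)
g(23, 14)*y + (0 - 117)/(-19 - 96) = ((1/17)*23)*(-38842/3345) + (0 - 117)/(-19 - 96) = (23/17)*(-38842/3345) - 117/(-115) = -893366/56865 - 117*(-1/115) = -893366/56865 + 117/115 = -19216777/1307895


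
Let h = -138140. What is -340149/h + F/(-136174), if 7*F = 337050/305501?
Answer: 7075315810200963/2873401319528180 ≈ 2.4623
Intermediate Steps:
F = 48150/305501 (F = (337050/305501)/7 = (337050*(1/305501))/7 = (⅐)*(48150/43643) = 48150/305501 ≈ 0.15761)
-340149/h + F/(-136174) = -340149/(-138140) + (48150/305501)/(-136174) = -340149*(-1/138140) + (48150/305501)*(-1/136174) = 340149/138140 - 24075/20800646587 = 7075315810200963/2873401319528180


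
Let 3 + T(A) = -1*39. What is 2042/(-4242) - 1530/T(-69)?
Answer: 10892/303 ≈ 35.947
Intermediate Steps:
T(A) = -42 (T(A) = -3 - 1*39 = -3 - 39 = -42)
2042/(-4242) - 1530/T(-69) = 2042/(-4242) - 1530/(-42) = 2042*(-1/4242) - 1530*(-1/42) = -1021/2121 + 255/7 = 10892/303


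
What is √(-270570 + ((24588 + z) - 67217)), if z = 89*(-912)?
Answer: I*√394367 ≈ 627.99*I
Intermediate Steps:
z = -81168
√(-270570 + ((24588 + z) - 67217)) = √(-270570 + ((24588 - 81168) - 67217)) = √(-270570 + (-56580 - 67217)) = √(-270570 - 123797) = √(-394367) = I*√394367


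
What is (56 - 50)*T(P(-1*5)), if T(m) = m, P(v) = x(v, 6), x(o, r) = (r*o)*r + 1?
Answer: -1074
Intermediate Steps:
x(o, r) = 1 + o*r**2 (x(o, r) = (o*r)*r + 1 = o*r**2 + 1 = 1 + o*r**2)
P(v) = 1 + 36*v (P(v) = 1 + v*6**2 = 1 + v*36 = 1 + 36*v)
(56 - 50)*T(P(-1*5)) = (56 - 50)*(1 + 36*(-1*5)) = 6*(1 + 36*(-5)) = 6*(1 - 180) = 6*(-179) = -1074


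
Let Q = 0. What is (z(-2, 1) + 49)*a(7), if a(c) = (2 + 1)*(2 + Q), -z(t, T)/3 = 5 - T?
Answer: 222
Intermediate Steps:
z(t, T) = -15 + 3*T (z(t, T) = -3*(5 - T) = -15 + 3*T)
a(c) = 6 (a(c) = (2 + 1)*(2 + 0) = 3*2 = 6)
(z(-2, 1) + 49)*a(7) = ((-15 + 3*1) + 49)*6 = ((-15 + 3) + 49)*6 = (-12 + 49)*6 = 37*6 = 222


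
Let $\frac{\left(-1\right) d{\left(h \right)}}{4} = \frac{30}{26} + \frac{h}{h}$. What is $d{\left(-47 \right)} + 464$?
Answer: $\frac{5920}{13} \approx 455.38$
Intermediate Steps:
$d{\left(h \right)} = - \frac{112}{13}$ ($d{\left(h \right)} = - 4 \left(\frac{30}{26} + \frac{h}{h}\right) = - 4 \left(30 \cdot \frac{1}{26} + 1\right) = - 4 \left(\frac{15}{13} + 1\right) = \left(-4\right) \frac{28}{13} = - \frac{112}{13}$)
$d{\left(-47 \right)} + 464 = - \frac{112}{13} + 464 = \frac{5920}{13}$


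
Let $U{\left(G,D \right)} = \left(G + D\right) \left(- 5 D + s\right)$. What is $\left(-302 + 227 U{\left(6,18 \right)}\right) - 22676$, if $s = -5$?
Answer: $-540538$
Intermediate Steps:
$U{\left(G,D \right)} = \left(-5 - 5 D\right) \left(D + G\right)$ ($U{\left(G,D \right)} = \left(G + D\right) \left(- 5 D - 5\right) = \left(D + G\right) \left(-5 - 5 D\right) = \left(-5 - 5 D\right) \left(D + G\right)$)
$\left(-302 + 227 U{\left(6,18 \right)}\right) - 22676 = \left(-302 + 227 \left(\left(-5\right) 18 - 30 - 5 \cdot 18^{2} - 90 \cdot 6\right)\right) - 22676 = \left(-302 + 227 \left(-90 - 30 - 1620 - 540\right)\right) - 22676 = \left(-302 + 227 \left(-2280\right)\right) - 22676 = \left(-302 - 517560\right) - 22676 = -517862 - 22676 = -540538$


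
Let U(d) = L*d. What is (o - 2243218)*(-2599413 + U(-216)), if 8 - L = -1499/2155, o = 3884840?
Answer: -9202576107400458/2155 ≈ -4.2703e+12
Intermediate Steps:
L = 18739/2155 (L = 8 - (-1499)/2155 = 8 - 1*(-1499/2155) = 8 + 1499/2155 = 18739/2155 ≈ 8.6956)
U(d) = 18739*d/2155
(o - 2243218)*(-2599413 + U(-216)) = (3884840 - 2243218)*(-2599413 + (18739/2155)*(-216)) = 1641622*(-2599413 - 4047624/2155) = 1641622*(-5605782639/2155) = -9202576107400458/2155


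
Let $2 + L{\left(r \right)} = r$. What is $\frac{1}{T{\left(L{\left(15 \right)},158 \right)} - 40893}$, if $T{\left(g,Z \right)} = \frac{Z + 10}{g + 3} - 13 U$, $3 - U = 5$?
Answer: $- \frac{2}{81713} \approx -2.4476 \cdot 10^{-5}$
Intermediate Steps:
$U = -2$ ($U = 3 - 5 = -2$)
$L{\left(r \right)} = -2 + r$
$T{\left(g,Z \right)} = 26 + \frac{10 + Z}{3 + g}$ ($T{\left(g,Z \right)} = \frac{Z + 10}{g + 3} - -26 = \frac{10 + Z}{3 + g} + 26 = 26 + \frac{10 + Z}{3 + g}$)
$\frac{1}{T{\left(L{\left(15 \right)},158 \right)} - 40893} = \frac{1}{\frac{88 + 158 + 26 \left(-2 + 15\right)}{3 + \left(-2 + 15\right)} - 40893} = \frac{1}{\frac{88 + 158 + 26 \cdot 13}{3 + 13} - 40893} = \frac{1}{\frac{88 + 158 + 338}{16} - 40893} = \frac{1}{\frac{1}{16} \cdot 584 - 40893} = \frac{1}{\frac{73}{2} - 40893} = \frac{1}{- \frac{81713}{2}} = - \frac{2}{81713}$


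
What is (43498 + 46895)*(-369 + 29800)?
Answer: 2660356383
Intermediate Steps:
(43498 + 46895)*(-369 + 29800) = 90393*29431 = 2660356383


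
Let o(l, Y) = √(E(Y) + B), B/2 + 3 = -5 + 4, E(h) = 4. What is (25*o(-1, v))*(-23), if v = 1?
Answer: -1150*I ≈ -1150.0*I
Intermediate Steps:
B = -8 (B = -6 + 2*(-5 + 4) = -6 + 2*(-1) = -6 - 2 = -8)
o(l, Y) = 2*I (o(l, Y) = √(4 - 8) = √(-4) = 2*I)
(25*o(-1, v))*(-23) = (25*(2*I))*(-23) = (50*I)*(-23) = -1150*I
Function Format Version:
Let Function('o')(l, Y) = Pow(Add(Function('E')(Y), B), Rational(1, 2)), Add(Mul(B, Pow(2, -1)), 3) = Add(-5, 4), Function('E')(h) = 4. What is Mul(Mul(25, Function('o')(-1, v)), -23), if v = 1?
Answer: Mul(-1150, I) ≈ Mul(-1150.0, I)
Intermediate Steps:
B = -8 (B = Add(-6, Mul(2, Add(-5, 4))) = Add(-6, Mul(2, -1)) = Add(-6, -2) = -8)
Function('o')(l, Y) = Mul(2, I) (Function('o')(l, Y) = Pow(Add(4, -8), Rational(1, 2)) = Pow(-4, Rational(1, 2)) = Mul(2, I))
Mul(Mul(25, Function('o')(-1, v)), -23) = Mul(Mul(25, Mul(2, I)), -23) = Mul(Mul(50, I), -23) = Mul(-1150, I)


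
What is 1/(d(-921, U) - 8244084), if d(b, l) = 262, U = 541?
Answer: -1/8243822 ≈ -1.2130e-7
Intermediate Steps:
1/(d(-921, U) - 8244084) = 1/(262 - 8244084) = 1/(-8243822) = -1/8243822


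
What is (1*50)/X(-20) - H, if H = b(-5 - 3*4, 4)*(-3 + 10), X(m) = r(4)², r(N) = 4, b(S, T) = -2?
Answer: 137/8 ≈ 17.125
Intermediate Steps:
X(m) = 16 (X(m) = 4² = 16)
H = -14 (H = -2*(-3 + 10) = -2*7 = -14)
(1*50)/X(-20) - H = (1*50)/16 - 1*(-14) = 50*(1/16) + 14 = 25/8 + 14 = 137/8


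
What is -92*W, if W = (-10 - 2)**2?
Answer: -13248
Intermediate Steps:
W = 144 (W = (-12)**2 = 144)
-92*W = -92*144 = -13248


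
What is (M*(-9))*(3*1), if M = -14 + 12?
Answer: 54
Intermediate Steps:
M = -2
(M*(-9))*(3*1) = (-2*(-9))*(3*1) = 18*3 = 54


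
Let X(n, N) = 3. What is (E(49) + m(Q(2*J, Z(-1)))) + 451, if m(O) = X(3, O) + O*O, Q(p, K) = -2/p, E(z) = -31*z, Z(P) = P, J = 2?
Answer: -4259/4 ≈ -1064.8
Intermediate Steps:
m(O) = 3 + O² (m(O) = 3 + O*O = 3 + O²)
(E(49) + m(Q(2*J, Z(-1)))) + 451 = (-31*49 + (3 + (-2/(2*2))²)) + 451 = (-1519 + (3 + (-2/4)²)) + 451 = (-1519 + (3 + (-2*¼)²)) + 451 = (-1519 + (3 + (-½)²)) + 451 = (-1519 + (3 + ¼)) + 451 = (-1519 + 13/4) + 451 = -6063/4 + 451 = -4259/4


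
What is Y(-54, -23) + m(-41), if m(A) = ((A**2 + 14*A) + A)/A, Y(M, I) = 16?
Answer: -10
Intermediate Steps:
m(A) = (A**2 + 15*A)/A
Y(-54, -23) + m(-41) = 16 + (15 - 41) = 16 - 26 = -10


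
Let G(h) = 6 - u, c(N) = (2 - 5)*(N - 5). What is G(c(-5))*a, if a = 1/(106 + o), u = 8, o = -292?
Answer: 1/93 ≈ 0.010753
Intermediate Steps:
c(N) = 15 - 3*N (c(N) = -3*(-5 + N) = 15 - 3*N)
G(h) = -2 (G(h) = 6 - 1*8 = 6 - 8 = -2)
a = -1/186 (a = 1/(106 - 292) = 1/(-186) = -1/186 ≈ -0.0053763)
G(c(-5))*a = -2*(-1/186) = 1/93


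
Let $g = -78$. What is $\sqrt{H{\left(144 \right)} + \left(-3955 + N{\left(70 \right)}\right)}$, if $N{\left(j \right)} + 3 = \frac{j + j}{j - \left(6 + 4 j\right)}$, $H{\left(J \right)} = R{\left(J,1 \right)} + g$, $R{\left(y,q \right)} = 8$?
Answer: $\frac{i \sqrt{1305282}}{18} \approx 63.472 i$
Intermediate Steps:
$H{\left(J \right)} = -70$ ($H{\left(J \right)} = 8 - 78 = -70$)
$N{\left(j \right)} = -3 + \frac{2 j}{-6 - 3 j}$ ($N{\left(j \right)} = -3 + \frac{j + j}{j - \left(6 + 4 j\right)} = -3 + \frac{2 j}{j - \left(6 + 4 j\right)} = -3 + \frac{2 j}{-6 - 3 j}$)
$\sqrt{H{\left(144 \right)} + \left(-3955 + N{\left(70 \right)}\right)} = \sqrt{-70 - \left(3955 - \frac{-18 - 770}{3 \left(2 + 70\right)}\right)} = \sqrt{-70 - \left(3955 - \frac{-18 - 770}{3 \cdot 72}\right)} = \sqrt{-70 - \left(3955 - - \frac{197}{54}\right)} = \sqrt{-70 - \frac{213767}{54}} = \sqrt{- \frac{217547}{54}} = \frac{i \sqrt{1305282}}{18}$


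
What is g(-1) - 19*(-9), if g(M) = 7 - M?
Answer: 179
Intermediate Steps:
g(-1) - 19*(-9) = (7 - 1*(-1)) - 19*(-9) = (7 + 1) + 171 = 8 + 171 = 179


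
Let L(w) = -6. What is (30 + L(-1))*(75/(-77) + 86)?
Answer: 157128/77 ≈ 2040.6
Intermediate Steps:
(30 + L(-1))*(75/(-77) + 86) = (30 - 6)*(75/(-77) + 86) = 24*(75*(-1/77) + 86) = 24*(-75/77 + 86) = 24*(6547/77) = 157128/77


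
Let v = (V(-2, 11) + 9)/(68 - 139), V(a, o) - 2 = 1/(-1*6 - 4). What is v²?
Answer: 11881/504100 ≈ 0.023569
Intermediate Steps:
V(a, o) = 19/10 (V(a, o) = 2 + 1/(-1*6 - 4) = 2 + 1/(-6 - 4) = 2 + 1/(-10) = 2 - ⅒ = 19/10)
v = -109/710 (v = (19/10 + 9)/(68 - 139) = (109/10)/(-71) = (109/10)*(-1/71) = -109/710 ≈ -0.15352)
v² = (-109/710)² = 11881/504100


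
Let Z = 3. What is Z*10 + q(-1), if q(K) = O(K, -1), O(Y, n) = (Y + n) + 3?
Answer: 31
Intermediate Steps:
O(Y, n) = 3 + Y + n
q(K) = 2 + K (q(K) = 3 + K - 1 = 2 + K)
Z*10 + q(-1) = 3*10 + (2 - 1) = 30 + 1 = 31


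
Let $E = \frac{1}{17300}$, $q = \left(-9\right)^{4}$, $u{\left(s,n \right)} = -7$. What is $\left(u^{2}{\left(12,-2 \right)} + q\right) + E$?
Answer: $\frac{114353001}{17300} \approx 6610.0$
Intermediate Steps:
$q = 6561$
$E = \frac{1}{17300} \approx 5.7803 \cdot 10^{-5}$
$\left(u^{2}{\left(12,-2 \right)} + q\right) + E = \left(\left(-7\right)^{2} + 6561\right) + \frac{1}{17300} = \left(49 + 6561\right) + \frac{1}{17300} = 6610 + \frac{1}{17300} = \frac{114353001}{17300}$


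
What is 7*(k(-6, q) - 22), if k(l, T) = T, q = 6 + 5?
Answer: -77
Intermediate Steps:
q = 11
7*(k(-6, q) - 22) = 7*(11 - 22) = 7*(-11) = -77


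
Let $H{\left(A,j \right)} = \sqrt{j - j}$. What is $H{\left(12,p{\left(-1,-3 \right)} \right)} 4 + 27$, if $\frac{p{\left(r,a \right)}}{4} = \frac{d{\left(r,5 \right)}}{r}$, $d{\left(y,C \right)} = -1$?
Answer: $27$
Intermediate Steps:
$p{\left(r,a \right)} = - \frac{4}{r}$ ($p{\left(r,a \right)} = 4 \left(- \frac{1}{r}\right) = - \frac{4}{r}$)
$H{\left(A,j \right)} = 0$ ($H{\left(A,j \right)} = \sqrt{0} = 0$)
$H{\left(12,p{\left(-1,-3 \right)} \right)} 4 + 27 = 0 \cdot 4 + 27 = 0 + 27 = 27$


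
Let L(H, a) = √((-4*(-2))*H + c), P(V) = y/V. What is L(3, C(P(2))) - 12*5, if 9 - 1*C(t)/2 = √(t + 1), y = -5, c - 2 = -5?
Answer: -60 + √21 ≈ -55.417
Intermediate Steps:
c = -3 (c = 2 - 5 = -3)
P(V) = -5/V
C(t) = 18 - 2*√(1 + t) (C(t) = 18 - 2*√(t + 1) = 18 - 2*√(1 + t))
L(H, a) = √(-3 + 8*H) (L(H, a) = √((-4*(-2))*H - 3) = √(8*H - 3) = √(-3 + 8*H))
L(3, C(P(2))) - 12*5 = √(-3 + 8*3) - 12*5 = √(-3 + 24) - 60 = √21 - 60 = -60 + √21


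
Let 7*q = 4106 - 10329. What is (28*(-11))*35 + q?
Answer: -11669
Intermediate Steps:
q = -889 (q = (4106 - 10329)/7 = (⅐)*(-6223) = -889)
(28*(-11))*35 + q = (28*(-11))*35 - 889 = -308*35 - 889 = -10780 - 889 = -11669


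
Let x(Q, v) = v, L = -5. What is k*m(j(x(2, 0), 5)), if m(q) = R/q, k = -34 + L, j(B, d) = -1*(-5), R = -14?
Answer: 546/5 ≈ 109.20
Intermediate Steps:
j(B, d) = 5
k = -39 (k = -34 - 5 = -39)
m(q) = -14/q
k*m(j(x(2, 0), 5)) = -(-546)/5 = -39*(-14/5) = 546/5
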